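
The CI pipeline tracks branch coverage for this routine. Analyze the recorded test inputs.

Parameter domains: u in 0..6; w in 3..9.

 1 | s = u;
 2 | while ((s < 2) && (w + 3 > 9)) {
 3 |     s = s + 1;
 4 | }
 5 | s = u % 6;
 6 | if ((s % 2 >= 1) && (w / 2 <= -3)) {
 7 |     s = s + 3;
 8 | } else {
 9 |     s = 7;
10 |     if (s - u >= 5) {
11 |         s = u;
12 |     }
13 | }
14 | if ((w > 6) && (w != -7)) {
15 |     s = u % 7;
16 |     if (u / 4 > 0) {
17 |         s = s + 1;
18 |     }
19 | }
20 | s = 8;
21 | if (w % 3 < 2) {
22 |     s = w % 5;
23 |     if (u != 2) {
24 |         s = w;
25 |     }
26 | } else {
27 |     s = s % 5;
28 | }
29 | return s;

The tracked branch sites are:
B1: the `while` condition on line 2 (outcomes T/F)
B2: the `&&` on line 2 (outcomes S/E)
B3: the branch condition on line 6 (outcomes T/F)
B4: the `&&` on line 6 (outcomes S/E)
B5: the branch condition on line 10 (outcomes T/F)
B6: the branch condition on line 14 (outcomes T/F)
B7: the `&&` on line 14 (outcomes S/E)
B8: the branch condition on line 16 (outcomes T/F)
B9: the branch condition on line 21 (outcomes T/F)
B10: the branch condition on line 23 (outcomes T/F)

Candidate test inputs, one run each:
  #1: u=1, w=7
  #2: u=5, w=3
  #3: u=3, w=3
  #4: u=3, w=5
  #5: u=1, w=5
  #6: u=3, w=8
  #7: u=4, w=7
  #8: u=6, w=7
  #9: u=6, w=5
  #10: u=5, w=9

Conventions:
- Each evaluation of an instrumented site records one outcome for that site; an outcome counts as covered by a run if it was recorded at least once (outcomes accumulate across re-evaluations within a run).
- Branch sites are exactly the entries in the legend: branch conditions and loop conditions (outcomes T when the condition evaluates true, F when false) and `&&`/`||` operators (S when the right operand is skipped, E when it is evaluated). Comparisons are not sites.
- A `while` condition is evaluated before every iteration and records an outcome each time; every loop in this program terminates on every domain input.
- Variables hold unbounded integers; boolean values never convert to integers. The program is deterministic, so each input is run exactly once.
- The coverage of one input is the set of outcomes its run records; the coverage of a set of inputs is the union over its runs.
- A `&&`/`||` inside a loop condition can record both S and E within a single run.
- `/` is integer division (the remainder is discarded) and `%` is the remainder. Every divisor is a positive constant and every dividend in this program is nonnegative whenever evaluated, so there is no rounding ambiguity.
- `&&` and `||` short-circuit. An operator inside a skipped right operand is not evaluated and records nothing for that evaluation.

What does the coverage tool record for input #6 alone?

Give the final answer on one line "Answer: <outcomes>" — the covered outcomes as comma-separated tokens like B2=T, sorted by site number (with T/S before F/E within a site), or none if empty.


Tracing the run of input #6 (u=3, w=8):
  B2->S, B1->F, B4->E, B3->F, B5->F, B7->E, B6->T, B8->F, B9->F
deduplicating events, the covered set is: B1=F, B2=S, B3=F, B4=E, B5=F, B6=T, B7=E, B8=F, B9=F
Answer: B1=F, B2=S, B3=F, B4=E, B5=F, B6=T, B7=E, B8=F, B9=F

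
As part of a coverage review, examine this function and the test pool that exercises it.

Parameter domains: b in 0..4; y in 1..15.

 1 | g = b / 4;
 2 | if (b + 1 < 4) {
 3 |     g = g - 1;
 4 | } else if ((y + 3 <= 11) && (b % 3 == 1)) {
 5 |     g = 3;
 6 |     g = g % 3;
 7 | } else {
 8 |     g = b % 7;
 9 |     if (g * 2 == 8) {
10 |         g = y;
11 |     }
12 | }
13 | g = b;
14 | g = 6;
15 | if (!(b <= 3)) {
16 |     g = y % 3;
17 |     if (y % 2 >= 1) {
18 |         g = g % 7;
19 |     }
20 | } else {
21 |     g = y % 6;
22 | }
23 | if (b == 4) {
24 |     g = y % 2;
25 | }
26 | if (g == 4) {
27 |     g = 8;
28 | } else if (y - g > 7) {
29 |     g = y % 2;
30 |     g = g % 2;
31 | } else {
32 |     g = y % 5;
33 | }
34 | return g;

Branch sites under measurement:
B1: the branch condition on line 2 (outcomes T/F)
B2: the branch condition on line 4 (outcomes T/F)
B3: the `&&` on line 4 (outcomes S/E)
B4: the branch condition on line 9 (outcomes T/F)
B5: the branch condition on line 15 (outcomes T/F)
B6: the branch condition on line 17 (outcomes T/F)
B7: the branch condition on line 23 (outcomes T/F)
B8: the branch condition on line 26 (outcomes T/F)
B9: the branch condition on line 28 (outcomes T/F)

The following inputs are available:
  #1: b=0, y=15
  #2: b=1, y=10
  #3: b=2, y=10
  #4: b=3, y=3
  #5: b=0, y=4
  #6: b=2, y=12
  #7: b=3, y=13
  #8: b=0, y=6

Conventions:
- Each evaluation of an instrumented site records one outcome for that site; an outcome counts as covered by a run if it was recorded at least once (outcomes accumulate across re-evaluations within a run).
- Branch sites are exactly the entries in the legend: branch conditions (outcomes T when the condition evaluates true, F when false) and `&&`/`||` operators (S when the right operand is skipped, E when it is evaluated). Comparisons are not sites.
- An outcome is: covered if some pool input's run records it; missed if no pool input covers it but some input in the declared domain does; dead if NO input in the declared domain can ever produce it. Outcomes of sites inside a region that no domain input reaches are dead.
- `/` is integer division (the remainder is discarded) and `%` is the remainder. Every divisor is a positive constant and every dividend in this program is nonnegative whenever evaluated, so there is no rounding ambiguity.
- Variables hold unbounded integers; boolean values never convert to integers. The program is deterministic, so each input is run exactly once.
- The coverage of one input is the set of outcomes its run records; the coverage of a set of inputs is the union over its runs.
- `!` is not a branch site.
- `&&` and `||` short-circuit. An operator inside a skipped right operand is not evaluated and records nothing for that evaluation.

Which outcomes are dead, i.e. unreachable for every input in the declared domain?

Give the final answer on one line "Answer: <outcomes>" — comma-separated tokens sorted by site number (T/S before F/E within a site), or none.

sweeping the full domain (75 inputs) for each outcome:
  reachable outcomes have witnesses, e.g. B1=T (e.g. b=0, y=1), B1=F (e.g. b=3, y=1), B2=T (e.g. b=4, y=1), B2=F (e.g. b=3, y=1)

Answer: none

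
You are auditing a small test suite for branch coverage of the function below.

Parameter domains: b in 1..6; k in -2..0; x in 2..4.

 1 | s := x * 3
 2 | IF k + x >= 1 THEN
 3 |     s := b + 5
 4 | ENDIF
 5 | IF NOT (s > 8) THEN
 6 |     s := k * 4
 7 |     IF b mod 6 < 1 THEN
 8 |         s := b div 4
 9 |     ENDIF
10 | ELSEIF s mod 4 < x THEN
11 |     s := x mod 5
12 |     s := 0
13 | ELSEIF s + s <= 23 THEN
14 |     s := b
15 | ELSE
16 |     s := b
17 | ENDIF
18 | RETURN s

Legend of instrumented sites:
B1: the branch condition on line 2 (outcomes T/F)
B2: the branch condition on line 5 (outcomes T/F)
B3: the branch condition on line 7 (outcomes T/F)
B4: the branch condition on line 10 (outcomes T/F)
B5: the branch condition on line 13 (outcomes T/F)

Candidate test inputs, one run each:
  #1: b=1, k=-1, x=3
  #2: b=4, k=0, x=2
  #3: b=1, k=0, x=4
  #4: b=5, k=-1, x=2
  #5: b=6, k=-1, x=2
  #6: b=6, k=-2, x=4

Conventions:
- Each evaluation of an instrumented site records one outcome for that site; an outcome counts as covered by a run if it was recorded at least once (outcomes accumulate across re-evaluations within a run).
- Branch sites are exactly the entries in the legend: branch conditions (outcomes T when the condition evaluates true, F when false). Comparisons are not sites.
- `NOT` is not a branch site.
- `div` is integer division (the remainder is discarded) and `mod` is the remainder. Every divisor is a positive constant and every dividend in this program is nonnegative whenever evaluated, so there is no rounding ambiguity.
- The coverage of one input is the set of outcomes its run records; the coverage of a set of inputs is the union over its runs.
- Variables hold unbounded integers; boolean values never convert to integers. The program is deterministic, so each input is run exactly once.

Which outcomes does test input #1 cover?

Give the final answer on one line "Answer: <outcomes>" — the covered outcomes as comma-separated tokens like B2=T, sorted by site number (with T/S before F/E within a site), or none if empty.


Running input #1 (b=1, k=-1, x=3), event by event:
  B1->T, B2->T, B3->F
collecting distinct outcomes: B1=T, B2=T, B3=F
Answer: B1=T, B2=T, B3=F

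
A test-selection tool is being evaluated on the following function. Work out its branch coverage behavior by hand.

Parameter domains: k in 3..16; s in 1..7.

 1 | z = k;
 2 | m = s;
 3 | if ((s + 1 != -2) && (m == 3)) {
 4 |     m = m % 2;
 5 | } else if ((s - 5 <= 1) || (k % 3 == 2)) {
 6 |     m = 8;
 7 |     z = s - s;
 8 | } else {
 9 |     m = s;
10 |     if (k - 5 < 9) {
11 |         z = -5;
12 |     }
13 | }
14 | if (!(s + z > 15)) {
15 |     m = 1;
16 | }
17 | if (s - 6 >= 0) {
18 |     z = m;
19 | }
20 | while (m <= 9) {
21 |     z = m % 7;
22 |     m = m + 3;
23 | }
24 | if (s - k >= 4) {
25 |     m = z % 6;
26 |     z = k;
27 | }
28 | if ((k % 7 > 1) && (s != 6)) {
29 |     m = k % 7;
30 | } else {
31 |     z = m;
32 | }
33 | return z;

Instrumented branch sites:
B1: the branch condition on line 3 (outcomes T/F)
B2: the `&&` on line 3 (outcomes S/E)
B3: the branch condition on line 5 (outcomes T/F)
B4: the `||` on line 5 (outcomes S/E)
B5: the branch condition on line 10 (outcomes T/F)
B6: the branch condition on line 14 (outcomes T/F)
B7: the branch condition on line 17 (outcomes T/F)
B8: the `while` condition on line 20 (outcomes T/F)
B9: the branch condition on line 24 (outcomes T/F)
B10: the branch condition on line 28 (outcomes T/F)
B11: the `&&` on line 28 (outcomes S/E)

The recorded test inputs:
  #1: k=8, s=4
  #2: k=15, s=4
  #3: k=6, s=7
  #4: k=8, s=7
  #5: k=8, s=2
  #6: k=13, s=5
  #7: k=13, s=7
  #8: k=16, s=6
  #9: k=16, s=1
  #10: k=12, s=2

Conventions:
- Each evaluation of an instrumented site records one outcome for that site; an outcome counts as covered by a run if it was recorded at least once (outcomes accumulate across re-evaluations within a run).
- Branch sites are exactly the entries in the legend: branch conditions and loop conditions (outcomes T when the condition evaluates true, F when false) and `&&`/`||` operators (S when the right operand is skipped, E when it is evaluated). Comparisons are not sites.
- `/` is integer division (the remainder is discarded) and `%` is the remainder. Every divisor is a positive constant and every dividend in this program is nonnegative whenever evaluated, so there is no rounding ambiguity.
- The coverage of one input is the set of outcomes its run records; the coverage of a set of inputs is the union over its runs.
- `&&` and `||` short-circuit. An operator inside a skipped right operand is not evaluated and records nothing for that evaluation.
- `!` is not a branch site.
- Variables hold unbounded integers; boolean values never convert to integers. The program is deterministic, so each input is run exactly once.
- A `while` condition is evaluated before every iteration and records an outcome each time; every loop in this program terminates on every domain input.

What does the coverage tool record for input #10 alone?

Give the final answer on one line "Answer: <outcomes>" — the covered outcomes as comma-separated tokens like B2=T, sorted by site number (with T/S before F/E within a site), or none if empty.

Simulating input #10 (k=12, s=2) step by step:
  B2->E, B1->F, B4->S, B3->T, B6->T, B7->F, B8->T, B8->T, B8->T, B8->F
  B9->F, B11->E, B10->T
distinct outcomes covered: B1=F, B2=E, B3=T, B4=S, B6=T, B7=F, B8=T, B8=F, B9=F, B10=T, B11=E

Answer: B1=F, B2=E, B3=T, B4=S, B6=T, B7=F, B8=T, B8=F, B9=F, B10=T, B11=E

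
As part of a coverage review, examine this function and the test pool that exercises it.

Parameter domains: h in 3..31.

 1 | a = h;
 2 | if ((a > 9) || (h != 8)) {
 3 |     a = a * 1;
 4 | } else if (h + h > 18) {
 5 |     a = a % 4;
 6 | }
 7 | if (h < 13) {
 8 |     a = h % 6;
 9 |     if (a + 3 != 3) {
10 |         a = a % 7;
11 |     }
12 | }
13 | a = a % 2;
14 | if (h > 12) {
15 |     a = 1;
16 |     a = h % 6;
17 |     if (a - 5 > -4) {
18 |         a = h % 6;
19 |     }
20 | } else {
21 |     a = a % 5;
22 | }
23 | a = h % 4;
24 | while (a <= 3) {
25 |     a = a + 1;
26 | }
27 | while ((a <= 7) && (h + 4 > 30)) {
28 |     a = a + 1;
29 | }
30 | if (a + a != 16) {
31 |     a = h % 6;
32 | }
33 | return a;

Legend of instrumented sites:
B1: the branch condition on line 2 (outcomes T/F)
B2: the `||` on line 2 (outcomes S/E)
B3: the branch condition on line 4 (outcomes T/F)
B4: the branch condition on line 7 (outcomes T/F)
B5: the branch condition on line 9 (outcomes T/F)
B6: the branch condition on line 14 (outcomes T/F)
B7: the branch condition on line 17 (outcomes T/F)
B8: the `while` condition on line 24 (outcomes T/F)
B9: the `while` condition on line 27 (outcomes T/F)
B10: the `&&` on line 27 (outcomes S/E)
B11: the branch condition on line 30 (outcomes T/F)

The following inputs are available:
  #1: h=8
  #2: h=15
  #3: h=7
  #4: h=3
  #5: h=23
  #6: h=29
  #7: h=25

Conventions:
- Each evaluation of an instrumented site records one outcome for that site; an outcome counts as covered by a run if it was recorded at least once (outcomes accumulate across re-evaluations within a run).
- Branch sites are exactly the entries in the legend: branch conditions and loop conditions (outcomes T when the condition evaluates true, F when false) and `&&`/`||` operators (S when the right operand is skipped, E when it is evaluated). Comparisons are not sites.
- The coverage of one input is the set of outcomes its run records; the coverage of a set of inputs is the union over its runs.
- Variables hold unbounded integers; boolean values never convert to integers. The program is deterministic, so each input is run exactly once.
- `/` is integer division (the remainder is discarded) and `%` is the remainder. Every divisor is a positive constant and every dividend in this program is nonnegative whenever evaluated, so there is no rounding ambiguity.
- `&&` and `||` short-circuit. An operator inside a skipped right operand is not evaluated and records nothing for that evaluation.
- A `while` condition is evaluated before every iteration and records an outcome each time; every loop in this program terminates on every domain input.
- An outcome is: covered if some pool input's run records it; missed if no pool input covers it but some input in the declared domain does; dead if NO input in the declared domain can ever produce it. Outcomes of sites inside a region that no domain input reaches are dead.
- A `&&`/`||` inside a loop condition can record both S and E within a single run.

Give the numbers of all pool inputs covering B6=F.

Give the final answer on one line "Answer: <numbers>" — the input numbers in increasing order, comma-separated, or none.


input #1 (h=8): produces B6=F
input #2 (h=15): does not produce B6=F
input #3 (h=7): produces B6=F
input #4 (h=3): produces B6=F
input #5 (h=23): does not produce B6=F
input #6 (h=29): does not produce B6=F
input #7 (h=25): does not produce B6=F
Answer: 1, 3, 4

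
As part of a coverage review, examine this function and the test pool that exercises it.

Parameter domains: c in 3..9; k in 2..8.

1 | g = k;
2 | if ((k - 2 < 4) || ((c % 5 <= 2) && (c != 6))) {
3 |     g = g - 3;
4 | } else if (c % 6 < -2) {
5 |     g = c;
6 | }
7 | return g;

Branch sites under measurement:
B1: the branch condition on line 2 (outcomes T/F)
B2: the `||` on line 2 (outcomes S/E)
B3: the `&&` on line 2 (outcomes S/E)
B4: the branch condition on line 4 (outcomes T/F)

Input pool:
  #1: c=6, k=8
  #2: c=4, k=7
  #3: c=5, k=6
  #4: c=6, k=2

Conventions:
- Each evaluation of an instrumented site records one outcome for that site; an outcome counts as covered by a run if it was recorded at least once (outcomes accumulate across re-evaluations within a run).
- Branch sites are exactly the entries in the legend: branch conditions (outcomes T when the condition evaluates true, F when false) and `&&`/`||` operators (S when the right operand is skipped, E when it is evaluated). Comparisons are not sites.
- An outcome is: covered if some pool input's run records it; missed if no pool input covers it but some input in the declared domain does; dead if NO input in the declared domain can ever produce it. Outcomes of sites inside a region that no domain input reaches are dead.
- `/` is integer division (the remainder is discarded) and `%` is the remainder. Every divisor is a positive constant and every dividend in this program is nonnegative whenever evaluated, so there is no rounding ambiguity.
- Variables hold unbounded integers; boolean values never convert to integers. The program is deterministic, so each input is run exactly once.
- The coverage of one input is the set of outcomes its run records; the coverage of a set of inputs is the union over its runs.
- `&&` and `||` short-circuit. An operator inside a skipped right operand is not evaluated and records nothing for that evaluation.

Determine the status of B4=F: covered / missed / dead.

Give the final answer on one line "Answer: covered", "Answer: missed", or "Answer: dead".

B4=F is recorded by pool input(s) 1, 2 -> covered

Answer: covered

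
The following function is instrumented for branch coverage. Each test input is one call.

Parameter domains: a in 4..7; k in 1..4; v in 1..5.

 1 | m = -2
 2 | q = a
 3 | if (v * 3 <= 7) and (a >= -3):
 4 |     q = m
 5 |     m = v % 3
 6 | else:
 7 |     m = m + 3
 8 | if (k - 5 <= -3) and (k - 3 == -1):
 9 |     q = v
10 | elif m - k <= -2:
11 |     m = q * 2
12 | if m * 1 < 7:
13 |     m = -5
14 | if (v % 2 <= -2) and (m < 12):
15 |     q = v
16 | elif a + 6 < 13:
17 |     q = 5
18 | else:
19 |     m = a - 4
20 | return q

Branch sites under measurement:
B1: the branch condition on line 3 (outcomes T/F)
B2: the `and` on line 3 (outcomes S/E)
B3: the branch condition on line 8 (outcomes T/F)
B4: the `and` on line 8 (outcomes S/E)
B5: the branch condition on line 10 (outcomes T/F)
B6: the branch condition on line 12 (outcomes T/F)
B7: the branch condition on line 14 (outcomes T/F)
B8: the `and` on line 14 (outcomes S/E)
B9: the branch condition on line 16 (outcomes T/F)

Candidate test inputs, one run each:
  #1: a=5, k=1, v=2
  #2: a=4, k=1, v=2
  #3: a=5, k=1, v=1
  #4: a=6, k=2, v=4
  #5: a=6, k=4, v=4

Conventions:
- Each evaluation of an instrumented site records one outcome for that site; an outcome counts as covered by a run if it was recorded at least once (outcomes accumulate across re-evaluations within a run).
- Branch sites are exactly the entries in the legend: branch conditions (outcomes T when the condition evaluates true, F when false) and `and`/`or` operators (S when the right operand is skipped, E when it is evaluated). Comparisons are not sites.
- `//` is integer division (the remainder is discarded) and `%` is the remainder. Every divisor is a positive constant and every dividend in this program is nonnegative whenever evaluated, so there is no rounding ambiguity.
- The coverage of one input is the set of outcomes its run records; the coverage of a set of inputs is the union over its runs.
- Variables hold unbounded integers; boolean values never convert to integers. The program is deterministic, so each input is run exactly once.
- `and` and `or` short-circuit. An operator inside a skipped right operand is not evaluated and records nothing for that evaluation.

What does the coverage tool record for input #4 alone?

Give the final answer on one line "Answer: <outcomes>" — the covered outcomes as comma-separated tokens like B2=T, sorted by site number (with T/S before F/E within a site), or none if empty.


Simulating input #4 (a=6, k=2, v=4) step by step:
  B2->S, B1->F, B4->E, B3->T, B6->T, B8->S, B7->F, B9->T
collecting distinct outcomes: B1=F, B2=S, B3=T, B4=E, B6=T, B7=F, B8=S, B9=T
Answer: B1=F, B2=S, B3=T, B4=E, B6=T, B7=F, B8=S, B9=T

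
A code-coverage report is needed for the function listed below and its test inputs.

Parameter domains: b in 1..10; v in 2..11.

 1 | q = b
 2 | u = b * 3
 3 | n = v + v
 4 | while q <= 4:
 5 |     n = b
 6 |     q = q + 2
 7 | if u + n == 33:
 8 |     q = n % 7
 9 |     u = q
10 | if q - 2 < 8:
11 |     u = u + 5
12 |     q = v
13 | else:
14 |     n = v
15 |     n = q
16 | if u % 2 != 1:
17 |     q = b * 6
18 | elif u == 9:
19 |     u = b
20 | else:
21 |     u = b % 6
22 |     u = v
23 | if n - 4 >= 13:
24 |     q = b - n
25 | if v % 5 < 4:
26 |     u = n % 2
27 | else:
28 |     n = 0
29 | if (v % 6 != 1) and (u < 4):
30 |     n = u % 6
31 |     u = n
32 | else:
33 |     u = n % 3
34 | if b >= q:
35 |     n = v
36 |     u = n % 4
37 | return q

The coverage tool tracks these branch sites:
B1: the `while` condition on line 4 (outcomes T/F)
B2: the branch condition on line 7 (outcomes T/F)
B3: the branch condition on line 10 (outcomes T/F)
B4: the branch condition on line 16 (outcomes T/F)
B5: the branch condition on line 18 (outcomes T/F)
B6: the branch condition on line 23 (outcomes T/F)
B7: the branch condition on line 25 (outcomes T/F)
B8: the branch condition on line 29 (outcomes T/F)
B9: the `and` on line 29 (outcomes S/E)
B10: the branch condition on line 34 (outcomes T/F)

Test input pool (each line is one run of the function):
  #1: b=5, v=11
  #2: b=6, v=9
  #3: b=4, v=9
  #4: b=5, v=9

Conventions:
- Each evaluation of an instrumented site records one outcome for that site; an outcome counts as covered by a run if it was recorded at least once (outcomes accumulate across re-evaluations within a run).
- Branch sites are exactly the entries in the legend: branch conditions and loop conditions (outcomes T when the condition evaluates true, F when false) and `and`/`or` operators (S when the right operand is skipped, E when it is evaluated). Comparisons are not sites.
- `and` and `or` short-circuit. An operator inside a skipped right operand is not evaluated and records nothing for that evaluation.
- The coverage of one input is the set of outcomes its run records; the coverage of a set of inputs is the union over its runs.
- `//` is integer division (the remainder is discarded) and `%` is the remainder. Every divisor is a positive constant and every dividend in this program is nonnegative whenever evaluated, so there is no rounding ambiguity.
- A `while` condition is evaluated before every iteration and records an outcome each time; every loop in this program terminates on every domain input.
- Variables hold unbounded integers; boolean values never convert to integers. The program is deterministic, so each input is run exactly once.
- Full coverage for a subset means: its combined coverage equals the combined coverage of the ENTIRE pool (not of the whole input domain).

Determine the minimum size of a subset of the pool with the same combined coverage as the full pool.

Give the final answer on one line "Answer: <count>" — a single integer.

test 1 (b=5, v=11) hits B1=F, B2=F, B3=T, B4=T, B6=T, B7=T, B8=T, B9=E, B10=T
test 2 (b=6, v=9) hits B1=F, B2=F, B3=T, B4=F, B5=F, B6=T, B7=F, B8=F, B9=E, B10=T
test 3 (b=4, v=9) hits B1=T, B1=F, B2=F, B3=T, B4=F, B5=F, B6=F, B7=F, B8=F, B9=E, B10=F
test 4 (b=5, v=9) hits B1=F, B2=T, B3=T, B4=F, B5=T, B6=T, B7=F, B8=F, B9=E, B10=T
together the pool reaches 18 outcomes: B1=T, B1=F, B2=T, B2=F, B3=T, B4=T, B4=F, B5=T, B5=F, B6=T, B6=F, B7=T, B7=F, B8=T, B8=F, B9=E, B10=T, B10=F
size 1 is not enough: best union over all size-1 subsets is 11/18
size 2 is not enough: best union over all size-2 subsets is 16/18
the canonical winner is {1, 3, 4}: size 3, full 18-outcome coverage, earliest index list among size-3 covers

Answer: 3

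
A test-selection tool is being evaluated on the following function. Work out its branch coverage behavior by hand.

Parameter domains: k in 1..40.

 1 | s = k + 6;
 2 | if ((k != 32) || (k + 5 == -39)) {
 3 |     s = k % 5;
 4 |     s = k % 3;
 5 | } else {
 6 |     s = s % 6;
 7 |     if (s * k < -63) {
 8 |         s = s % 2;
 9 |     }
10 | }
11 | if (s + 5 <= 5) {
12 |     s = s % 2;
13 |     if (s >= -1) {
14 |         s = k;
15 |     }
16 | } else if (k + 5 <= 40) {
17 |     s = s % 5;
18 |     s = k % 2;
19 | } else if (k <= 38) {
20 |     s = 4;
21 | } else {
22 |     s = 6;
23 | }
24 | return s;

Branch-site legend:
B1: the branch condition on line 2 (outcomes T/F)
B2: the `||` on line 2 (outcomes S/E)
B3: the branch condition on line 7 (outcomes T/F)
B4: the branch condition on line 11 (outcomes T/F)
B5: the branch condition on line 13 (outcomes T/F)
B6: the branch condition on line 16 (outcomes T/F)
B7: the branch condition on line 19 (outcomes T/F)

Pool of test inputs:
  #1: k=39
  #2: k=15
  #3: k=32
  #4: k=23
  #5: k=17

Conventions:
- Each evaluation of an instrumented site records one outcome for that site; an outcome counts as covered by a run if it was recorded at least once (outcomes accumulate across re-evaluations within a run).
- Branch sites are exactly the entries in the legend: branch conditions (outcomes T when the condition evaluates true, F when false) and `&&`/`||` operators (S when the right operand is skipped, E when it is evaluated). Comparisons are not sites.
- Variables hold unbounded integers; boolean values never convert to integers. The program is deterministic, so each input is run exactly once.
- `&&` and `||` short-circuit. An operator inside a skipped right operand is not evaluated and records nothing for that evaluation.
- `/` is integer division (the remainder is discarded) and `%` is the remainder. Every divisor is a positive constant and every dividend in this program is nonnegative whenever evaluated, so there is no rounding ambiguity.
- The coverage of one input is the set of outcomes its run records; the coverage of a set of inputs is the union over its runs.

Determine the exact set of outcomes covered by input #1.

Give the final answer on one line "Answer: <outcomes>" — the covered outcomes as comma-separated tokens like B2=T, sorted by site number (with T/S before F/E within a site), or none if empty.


Event log for input #1 (k=39):
  B2->S, B1->T, B4->T, B5->T
collecting distinct outcomes: B1=T, B2=S, B4=T, B5=T
Answer: B1=T, B2=S, B4=T, B5=T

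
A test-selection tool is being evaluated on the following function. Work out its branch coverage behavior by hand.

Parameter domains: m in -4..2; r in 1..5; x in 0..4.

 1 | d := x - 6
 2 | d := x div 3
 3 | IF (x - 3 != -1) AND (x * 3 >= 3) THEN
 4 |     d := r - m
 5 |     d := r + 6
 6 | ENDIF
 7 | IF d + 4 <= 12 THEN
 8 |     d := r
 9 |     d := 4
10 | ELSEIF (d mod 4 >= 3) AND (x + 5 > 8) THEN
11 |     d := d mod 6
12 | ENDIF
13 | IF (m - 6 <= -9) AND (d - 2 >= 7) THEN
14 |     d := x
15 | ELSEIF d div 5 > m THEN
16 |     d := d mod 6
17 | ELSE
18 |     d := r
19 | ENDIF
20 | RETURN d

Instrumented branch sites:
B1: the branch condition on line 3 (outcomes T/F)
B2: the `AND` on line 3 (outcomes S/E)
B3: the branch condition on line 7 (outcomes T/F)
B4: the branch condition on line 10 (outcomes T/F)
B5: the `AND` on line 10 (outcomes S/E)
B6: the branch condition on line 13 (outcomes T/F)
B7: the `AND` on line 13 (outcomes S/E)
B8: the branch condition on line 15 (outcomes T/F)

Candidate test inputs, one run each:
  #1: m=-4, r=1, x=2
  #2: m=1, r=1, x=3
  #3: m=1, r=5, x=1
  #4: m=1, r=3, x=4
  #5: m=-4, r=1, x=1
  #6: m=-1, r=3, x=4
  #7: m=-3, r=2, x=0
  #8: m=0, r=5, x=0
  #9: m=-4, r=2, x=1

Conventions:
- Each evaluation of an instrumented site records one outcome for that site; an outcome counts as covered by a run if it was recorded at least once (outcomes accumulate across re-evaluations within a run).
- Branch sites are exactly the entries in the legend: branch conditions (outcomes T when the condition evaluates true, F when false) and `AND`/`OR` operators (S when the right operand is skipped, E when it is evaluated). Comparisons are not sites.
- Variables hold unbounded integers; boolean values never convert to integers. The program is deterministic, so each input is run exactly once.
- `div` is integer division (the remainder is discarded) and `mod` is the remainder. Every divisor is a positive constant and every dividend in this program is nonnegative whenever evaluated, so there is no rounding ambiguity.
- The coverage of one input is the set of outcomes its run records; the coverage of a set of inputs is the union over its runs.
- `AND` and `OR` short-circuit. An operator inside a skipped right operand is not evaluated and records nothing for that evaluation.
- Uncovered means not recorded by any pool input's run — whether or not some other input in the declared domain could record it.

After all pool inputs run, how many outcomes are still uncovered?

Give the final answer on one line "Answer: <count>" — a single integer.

input #1 (m=-4, r=1, x=2): events B2->S, B1->F, B3->T, B7->E, B6->F, B8->T; covers B1=F, B2=S, B3=T, B6=F, B7=E, B8=T
input #2 (m=1, r=1, x=3): events B2->E, B1->T, B3->T, B7->S, B6->F, B8->F; covers B1=T, B2=E, B3=T, B6=F, B7=S, B8=F
input #3 (m=1, r=5, x=1): events B2->E, B1->T, B3->F, B5->E, B4->F, B7->S, B6->F, B8->T; covers B1=T, B2=E, B3=F, B4=F, B5=E, B6=F, B7=S, B8=T
input #4 (m=1, r=3, x=4): events B2->E, B1->T, B3->F, B5->S, B4->F, B7->S, B6->F, B8->F; covers B1=T, B2=E, B3=F, B4=F, B5=S, B6=F, B7=S, B8=F
input #5 (m=-4, r=1, x=1): events B2->E, B1->T, B3->T, B7->E, B6->F, B8->T; covers B1=T, B2=E, B3=T, B6=F, B7=E, B8=T
input #6 (m=-1, r=3, x=4): events B2->E, B1->T, B3->F, B5->S, B4->F, B7->S, B6->F, B8->T; covers B1=T, B2=E, B3=F, B4=F, B5=S, B6=F, B7=S, B8=T
input #7 (m=-3, r=2, x=0): events B2->E, B1->F, B3->T, B7->E, B6->F, B8->T; covers B1=F, B2=E, B3=T, B6=F, B7=E, B8=T
input #8 (m=0, r=5, x=0): events B2->E, B1->F, B3->T, B7->S, B6->F, B8->F; covers B1=F, B2=E, B3=T, B6=F, B7=S, B8=F
input #9 (m=-4, r=2, x=1): events B2->E, B1->T, B3->T, B7->E, B6->F, B8->T; covers B1=T, B2=E, B3=T, B6=F, B7=E, B8=T
union over the pool: B1=T, B1=F, B2=S, B2=E, B3=T, B3=F, B4=F, B5=S, B5=E, B6=F, B7=S, B7=E, B8=T, B8=F
uncovered (2 of 16): B4=T, B6=T

Answer: 2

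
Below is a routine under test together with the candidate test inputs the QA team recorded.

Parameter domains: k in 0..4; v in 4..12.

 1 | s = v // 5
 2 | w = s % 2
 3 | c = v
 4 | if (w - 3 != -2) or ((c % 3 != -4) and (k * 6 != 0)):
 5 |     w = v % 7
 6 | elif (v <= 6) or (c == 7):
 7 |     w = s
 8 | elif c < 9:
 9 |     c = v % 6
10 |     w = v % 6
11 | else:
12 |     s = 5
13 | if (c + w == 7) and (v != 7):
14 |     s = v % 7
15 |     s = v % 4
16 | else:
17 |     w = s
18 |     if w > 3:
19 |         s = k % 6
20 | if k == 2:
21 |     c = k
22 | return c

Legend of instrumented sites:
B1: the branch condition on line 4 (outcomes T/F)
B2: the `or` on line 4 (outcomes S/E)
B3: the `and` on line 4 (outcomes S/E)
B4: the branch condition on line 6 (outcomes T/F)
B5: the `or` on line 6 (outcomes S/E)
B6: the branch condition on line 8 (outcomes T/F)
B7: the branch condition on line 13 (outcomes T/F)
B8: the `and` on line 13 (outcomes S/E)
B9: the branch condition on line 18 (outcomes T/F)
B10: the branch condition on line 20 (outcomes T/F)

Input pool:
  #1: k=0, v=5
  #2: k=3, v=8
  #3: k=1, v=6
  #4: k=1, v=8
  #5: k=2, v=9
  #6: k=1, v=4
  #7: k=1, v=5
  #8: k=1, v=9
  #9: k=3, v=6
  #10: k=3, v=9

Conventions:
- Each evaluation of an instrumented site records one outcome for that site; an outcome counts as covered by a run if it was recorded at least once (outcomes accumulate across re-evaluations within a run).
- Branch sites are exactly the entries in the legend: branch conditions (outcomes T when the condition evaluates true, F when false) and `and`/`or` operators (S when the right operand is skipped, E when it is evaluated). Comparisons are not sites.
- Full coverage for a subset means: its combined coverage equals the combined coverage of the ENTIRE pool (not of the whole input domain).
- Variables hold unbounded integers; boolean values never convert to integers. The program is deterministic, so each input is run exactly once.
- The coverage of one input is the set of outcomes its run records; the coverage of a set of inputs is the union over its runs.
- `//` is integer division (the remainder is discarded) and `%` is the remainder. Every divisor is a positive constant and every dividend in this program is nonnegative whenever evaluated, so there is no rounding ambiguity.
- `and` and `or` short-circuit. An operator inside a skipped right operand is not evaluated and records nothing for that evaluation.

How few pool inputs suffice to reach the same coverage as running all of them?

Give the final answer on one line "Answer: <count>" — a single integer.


input #1, k=0, v=5: outcomes B1=F, B2=E, B3=E, B4=T, B5=S, B7=F, B8=S, B9=F, B10=F
input #2, k=3, v=8: outcomes B1=T, B2=E, B3=E, B7=F, B8=S, B9=F, B10=F
input #3, k=1, v=6: outcomes B1=T, B2=E, B3=E, B7=F, B8=S, B9=F, B10=F
input #4, k=1, v=8: outcomes B1=T, B2=E, B3=E, B7=F, B8=S, B9=F, B10=F
input #5, k=2, v=9: outcomes B1=T, B2=E, B3=E, B7=F, B8=S, B9=F, B10=T
input #6, k=1, v=4: outcomes B1=T, B2=S, B7=F, B8=S, B9=F, B10=F
input #7, k=1, v=5: outcomes B1=T, B2=E, B3=E, B7=F, B8=S, B9=F, B10=F
input #8, k=1, v=9: outcomes B1=T, B2=E, B3=E, B7=F, B8=S, B9=F, B10=F
input #9, k=3, v=6: outcomes B1=T, B2=E, B3=E, B7=F, B8=S, B9=F, B10=F
input #10, k=3, v=9: outcomes B1=T, B2=E, B3=E, B7=F, B8=S, B9=F, B10=F
pool-wide coverage (12 outcomes): B1=T, B1=F, B2=S, B2=E, B3=E, B4=T, B5=S, B7=F, B8=S, B9=F, B10=T, B10=F
checked all size-1 subsets: none covers 12 outcomes (max 9/12)
checked all size-2 subsets: none covers 12 outcomes (max 11/12)
inputs {1, 5, 6} (size 3) cover everything; no size-3 subset with a lexicographically smaller index list covers all 12
Answer: 3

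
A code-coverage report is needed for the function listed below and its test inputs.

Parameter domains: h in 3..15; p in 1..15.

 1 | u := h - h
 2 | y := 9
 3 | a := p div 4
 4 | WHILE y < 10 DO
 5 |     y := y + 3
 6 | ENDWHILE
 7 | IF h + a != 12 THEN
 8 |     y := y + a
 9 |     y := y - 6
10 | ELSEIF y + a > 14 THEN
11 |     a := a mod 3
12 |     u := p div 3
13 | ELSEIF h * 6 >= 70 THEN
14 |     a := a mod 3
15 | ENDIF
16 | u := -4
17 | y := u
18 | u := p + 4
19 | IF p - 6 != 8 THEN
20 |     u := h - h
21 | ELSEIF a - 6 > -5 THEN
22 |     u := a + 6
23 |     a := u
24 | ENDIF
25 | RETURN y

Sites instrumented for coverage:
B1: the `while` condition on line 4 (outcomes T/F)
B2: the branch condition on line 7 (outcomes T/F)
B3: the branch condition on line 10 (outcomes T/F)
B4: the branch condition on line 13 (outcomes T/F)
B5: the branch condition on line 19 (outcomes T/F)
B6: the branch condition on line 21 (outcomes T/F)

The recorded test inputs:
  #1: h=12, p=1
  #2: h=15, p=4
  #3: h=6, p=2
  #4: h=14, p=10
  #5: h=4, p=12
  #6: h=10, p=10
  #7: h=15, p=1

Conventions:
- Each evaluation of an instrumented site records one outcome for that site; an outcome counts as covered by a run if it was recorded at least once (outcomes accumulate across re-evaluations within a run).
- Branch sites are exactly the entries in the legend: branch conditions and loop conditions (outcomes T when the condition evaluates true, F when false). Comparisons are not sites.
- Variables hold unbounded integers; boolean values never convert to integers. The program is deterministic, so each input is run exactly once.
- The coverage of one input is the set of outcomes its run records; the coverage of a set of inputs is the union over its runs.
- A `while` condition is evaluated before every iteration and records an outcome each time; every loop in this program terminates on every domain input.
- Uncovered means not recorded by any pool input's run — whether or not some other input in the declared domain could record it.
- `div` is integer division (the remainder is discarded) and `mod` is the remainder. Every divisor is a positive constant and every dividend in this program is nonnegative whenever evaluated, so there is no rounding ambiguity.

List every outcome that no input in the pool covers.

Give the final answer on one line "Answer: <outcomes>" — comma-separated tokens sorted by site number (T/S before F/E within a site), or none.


test 1 (h=12, p=1) hits B1=T, B1=F, B2=F, B3=F, B4=T, B5=T
test 2 (h=15, p=4) hits B1=T, B1=F, B2=T, B5=T
test 3 (h=6, p=2) hits B1=T, B1=F, B2=T, B5=T
test 4 (h=14, p=10) hits B1=T, B1=F, B2=T, B5=T
test 5 (h=4, p=12) hits B1=T, B1=F, B2=T, B5=T
test 6 (h=10, p=10) hits B1=T, B1=F, B2=F, B3=F, B4=F, B5=T
test 7 (h=15, p=1) hits B1=T, B1=F, B2=T, B5=T
union over the pool: B1=T, B1=F, B2=T, B2=F, B3=F, B4=T, B4=F, B5=T
uncovered (4 of 12): B3=T, B5=F, B6=T, B6=F
Answer: B3=T, B5=F, B6=T, B6=F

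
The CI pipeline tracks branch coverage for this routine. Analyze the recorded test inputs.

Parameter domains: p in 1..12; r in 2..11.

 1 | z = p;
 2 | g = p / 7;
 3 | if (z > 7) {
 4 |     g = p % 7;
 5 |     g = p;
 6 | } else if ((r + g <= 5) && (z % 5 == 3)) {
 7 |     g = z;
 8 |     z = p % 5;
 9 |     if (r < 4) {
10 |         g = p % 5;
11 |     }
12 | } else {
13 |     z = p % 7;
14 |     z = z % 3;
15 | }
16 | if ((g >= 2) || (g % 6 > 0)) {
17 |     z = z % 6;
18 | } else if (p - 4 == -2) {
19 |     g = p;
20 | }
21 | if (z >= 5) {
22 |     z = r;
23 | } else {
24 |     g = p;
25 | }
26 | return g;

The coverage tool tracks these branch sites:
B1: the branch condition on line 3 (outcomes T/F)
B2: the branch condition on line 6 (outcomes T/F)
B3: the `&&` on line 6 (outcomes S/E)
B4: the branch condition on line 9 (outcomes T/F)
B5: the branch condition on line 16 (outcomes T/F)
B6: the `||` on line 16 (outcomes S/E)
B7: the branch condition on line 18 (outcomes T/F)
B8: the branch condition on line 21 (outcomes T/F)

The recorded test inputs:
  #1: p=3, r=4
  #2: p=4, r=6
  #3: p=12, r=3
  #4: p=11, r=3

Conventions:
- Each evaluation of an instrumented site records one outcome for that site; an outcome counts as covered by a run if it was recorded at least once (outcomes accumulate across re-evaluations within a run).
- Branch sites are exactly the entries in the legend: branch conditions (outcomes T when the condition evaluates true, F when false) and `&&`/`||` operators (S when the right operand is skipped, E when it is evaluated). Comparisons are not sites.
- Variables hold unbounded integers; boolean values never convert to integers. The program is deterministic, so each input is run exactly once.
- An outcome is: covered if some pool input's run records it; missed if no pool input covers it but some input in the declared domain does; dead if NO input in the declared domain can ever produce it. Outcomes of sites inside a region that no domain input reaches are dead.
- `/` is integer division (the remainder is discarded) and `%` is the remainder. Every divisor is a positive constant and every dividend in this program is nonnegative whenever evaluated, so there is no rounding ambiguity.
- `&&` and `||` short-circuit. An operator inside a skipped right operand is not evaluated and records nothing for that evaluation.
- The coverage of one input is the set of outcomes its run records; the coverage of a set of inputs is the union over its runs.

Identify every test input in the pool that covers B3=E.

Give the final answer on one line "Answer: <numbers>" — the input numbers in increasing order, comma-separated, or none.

input #1 (p=3, r=4): produces B3=E
input #2 (p=4, r=6): does not produce B3=E
input #3 (p=12, r=3): does not produce B3=E
input #4 (p=11, r=3): does not produce B3=E

Answer: 1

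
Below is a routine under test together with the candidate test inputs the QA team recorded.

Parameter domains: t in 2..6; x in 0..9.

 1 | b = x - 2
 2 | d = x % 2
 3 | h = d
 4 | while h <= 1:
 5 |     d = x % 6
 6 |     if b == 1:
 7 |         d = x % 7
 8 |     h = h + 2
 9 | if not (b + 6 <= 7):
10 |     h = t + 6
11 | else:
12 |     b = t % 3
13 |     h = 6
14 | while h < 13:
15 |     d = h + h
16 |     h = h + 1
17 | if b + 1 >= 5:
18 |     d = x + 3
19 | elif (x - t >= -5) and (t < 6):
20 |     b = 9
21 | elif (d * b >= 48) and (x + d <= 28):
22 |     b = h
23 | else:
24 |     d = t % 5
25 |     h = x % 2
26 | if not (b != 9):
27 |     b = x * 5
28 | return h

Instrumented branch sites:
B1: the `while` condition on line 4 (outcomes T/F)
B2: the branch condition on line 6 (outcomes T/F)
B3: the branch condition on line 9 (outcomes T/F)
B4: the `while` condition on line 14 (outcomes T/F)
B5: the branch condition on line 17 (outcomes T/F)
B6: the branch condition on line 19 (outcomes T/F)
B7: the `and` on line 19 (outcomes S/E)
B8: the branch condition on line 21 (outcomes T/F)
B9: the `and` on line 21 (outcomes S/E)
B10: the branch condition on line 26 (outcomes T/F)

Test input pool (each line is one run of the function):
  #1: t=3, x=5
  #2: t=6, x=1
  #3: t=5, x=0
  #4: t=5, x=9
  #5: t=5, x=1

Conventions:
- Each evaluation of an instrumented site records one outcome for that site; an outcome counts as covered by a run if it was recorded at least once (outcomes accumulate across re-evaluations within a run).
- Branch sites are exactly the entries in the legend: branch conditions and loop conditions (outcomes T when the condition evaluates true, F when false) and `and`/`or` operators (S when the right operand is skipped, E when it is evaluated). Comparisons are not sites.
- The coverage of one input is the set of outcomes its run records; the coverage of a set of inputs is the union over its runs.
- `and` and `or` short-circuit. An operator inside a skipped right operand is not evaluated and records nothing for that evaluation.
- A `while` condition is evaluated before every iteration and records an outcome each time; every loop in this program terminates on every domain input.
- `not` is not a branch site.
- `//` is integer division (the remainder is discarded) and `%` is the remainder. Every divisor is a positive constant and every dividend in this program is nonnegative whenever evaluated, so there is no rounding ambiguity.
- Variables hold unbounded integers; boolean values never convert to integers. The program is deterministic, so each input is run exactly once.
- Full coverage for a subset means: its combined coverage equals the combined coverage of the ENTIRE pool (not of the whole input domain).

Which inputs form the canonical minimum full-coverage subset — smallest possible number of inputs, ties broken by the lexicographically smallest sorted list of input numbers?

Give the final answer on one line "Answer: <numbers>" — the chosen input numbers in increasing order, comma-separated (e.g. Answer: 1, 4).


#1 (t=3, x=5) -> B1->T, B2->F, B1->F, B3->T, B4->T, B4->T, B4->T, B4->T, B4->F, B5->F, B7->E, B6->T, B10->T; covered: B1=T, B1=F, B2=F, B3=T, B4=T, B4=F, B5=F, B6=T, B7=E, B10=T
#2 (t=6, x=1) -> B1->T, B2->F, B1->F, B3->F, B4->T, B4->T, B4->T, B4->T, B4->T, B4->T, B4->T, B4->F, B5->F, B7->E, ...; covered: B1=T, B1=F, B2=F, B3=F, B4=T, B4=F, B5=F, B6=F, B7=E, B8=F, B9=S, B10=F
#3 (t=5, x=0) -> B1->T, B2->F, B1->F, B3->F, B4->T, B4->T, B4->T, B4->T, B4->T, B4->T, B4->T, B4->F, B5->F, B7->E, ...; covered: B1=T, B1=F, B2=F, B3=F, B4=T, B4=F, B5=F, B6=T, B7=E, B10=T
#4 (t=5, x=9) -> B1->T, B2->F, B1->F, B3->T, B4->T, B4->T, B4->F, B5->T, B10->F; covered: B1=T, B1=F, B2=F, B3=T, B4=T, B4=F, B5=T, B10=F
#5 (t=5, x=1) -> B1->T, B2->F, B1->F, B3->F, B4->T, B4->T, B4->T, B4->T, B4->T, B4->T, B4->T, B4->F, B5->F, B7->E, ...; covered: B1=T, B1=F, B2=F, B3=F, B4=T, B4=F, B5=F, B6=T, B7=E, B10=T
together the pool reaches 16 outcomes: B1=T, B1=F, B2=F, B3=T, B3=F, B4=T, B4=F, B5=T, B5=F, B6=T, B6=F, B7=E, B8=F, B9=S, B10=T, B10=F
checked all size-1 subsets: none covers 16 outcomes (max 12/16)
checked all size-2 subsets: none covers 16 outcomes (max 15/16)
size 3: inputs {1, 2, 4} cover all 16 outcomes, and no lexicographically smaller subset of this size does
Answer: 1, 2, 4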